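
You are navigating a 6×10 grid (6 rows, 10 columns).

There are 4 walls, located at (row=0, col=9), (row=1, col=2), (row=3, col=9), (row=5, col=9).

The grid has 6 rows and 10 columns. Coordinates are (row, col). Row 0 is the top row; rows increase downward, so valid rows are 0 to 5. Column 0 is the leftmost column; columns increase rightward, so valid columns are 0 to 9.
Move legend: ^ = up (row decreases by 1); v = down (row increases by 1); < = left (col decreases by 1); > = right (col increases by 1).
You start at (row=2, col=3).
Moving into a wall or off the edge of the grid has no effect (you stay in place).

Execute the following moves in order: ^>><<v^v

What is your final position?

Answer: Final position: (row=2, col=3)

Derivation:
Start: (row=2, col=3)
  ^ (up): (row=2, col=3) -> (row=1, col=3)
  > (right): (row=1, col=3) -> (row=1, col=4)
  > (right): (row=1, col=4) -> (row=1, col=5)
  < (left): (row=1, col=5) -> (row=1, col=4)
  < (left): (row=1, col=4) -> (row=1, col=3)
  v (down): (row=1, col=3) -> (row=2, col=3)
  ^ (up): (row=2, col=3) -> (row=1, col=3)
  v (down): (row=1, col=3) -> (row=2, col=3)
Final: (row=2, col=3)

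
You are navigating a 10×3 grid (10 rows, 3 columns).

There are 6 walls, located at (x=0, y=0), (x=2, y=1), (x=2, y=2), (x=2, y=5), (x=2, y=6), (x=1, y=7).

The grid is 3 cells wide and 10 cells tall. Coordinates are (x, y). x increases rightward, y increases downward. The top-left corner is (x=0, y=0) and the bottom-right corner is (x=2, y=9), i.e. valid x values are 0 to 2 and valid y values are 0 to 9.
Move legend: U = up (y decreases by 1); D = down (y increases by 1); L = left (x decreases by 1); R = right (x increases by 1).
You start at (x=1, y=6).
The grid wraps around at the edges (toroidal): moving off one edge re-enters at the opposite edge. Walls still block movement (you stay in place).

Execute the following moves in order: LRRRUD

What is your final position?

Start: (x=1, y=6)
  L (left): (x=1, y=6) -> (x=0, y=6)
  R (right): (x=0, y=6) -> (x=1, y=6)
  R (right): blocked, stay at (x=1, y=6)
  R (right): blocked, stay at (x=1, y=6)
  U (up): (x=1, y=6) -> (x=1, y=5)
  D (down): (x=1, y=5) -> (x=1, y=6)
Final: (x=1, y=6)

Answer: Final position: (x=1, y=6)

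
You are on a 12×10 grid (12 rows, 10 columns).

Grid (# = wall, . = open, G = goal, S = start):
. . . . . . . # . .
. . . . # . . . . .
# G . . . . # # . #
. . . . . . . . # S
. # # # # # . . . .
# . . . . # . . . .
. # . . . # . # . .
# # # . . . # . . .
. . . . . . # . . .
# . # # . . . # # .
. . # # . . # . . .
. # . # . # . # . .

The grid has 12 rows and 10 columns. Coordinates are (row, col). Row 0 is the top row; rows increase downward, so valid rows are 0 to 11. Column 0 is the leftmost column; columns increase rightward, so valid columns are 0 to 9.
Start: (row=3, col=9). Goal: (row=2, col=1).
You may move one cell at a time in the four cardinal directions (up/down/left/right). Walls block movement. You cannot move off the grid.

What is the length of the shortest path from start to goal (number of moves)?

Answer: Shortest path length: 11

Derivation:
BFS from (row=3, col=9) until reaching (row=2, col=1):
  Distance 0: (row=3, col=9)
  Distance 1: (row=4, col=9)
  Distance 2: (row=4, col=8), (row=5, col=9)
  Distance 3: (row=4, col=7), (row=5, col=8), (row=6, col=9)
  Distance 4: (row=3, col=7), (row=4, col=6), (row=5, col=7), (row=6, col=8), (row=7, col=9)
  Distance 5: (row=3, col=6), (row=5, col=6), (row=7, col=8), (row=8, col=9)
  Distance 6: (row=3, col=5), (row=6, col=6), (row=7, col=7), (row=8, col=8), (row=9, col=9)
  Distance 7: (row=2, col=5), (row=3, col=4), (row=8, col=7), (row=10, col=9)
  Distance 8: (row=1, col=5), (row=2, col=4), (row=3, col=3), (row=10, col=8), (row=11, col=9)
  Distance 9: (row=0, col=5), (row=1, col=6), (row=2, col=3), (row=3, col=2), (row=10, col=7), (row=11, col=8)
  Distance 10: (row=0, col=4), (row=0, col=6), (row=1, col=3), (row=1, col=7), (row=2, col=2), (row=3, col=1)
  Distance 11: (row=0, col=3), (row=1, col=2), (row=1, col=8), (row=2, col=1), (row=3, col=0)  <- goal reached here
One shortest path (11 moves): (row=3, col=9) -> (row=4, col=9) -> (row=4, col=8) -> (row=4, col=7) -> (row=4, col=6) -> (row=3, col=6) -> (row=3, col=5) -> (row=3, col=4) -> (row=3, col=3) -> (row=3, col=2) -> (row=3, col=1) -> (row=2, col=1)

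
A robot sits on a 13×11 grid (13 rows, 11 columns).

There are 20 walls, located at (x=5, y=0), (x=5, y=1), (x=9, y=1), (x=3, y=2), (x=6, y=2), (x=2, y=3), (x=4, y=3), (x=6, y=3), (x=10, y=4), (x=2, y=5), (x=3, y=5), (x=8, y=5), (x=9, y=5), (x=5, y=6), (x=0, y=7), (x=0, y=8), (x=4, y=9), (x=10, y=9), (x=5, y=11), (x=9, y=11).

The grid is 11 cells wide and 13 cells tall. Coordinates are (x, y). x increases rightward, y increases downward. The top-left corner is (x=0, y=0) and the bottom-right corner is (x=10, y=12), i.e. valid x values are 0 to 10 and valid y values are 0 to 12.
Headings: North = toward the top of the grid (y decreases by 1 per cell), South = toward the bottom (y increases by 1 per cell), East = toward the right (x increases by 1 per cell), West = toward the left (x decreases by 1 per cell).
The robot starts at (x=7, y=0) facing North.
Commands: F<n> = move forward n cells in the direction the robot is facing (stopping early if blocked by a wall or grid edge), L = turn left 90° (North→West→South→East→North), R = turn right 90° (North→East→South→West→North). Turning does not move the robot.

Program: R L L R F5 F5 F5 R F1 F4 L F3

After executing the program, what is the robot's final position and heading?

Answer: Final position: (x=10, y=0), facing North

Derivation:
Start: (x=7, y=0), facing North
  R: turn right, now facing East
  L: turn left, now facing North
  L: turn left, now facing West
  R: turn right, now facing North
  [×3]F5: move forward 0/5 (blocked), now at (x=7, y=0)
  R: turn right, now facing East
  F1: move forward 1, now at (x=8, y=0)
  F4: move forward 2/4 (blocked), now at (x=10, y=0)
  L: turn left, now facing North
  F3: move forward 0/3 (blocked), now at (x=10, y=0)
Final: (x=10, y=0), facing North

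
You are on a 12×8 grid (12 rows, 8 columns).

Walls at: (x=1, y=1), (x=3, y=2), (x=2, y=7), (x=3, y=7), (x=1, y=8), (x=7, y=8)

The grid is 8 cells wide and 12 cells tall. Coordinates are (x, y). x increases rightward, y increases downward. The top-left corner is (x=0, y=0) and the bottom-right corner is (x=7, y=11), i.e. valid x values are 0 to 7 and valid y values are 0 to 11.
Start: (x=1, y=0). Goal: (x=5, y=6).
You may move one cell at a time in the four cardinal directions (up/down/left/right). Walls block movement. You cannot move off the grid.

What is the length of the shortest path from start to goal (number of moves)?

BFS from (x=1, y=0) until reaching (x=5, y=6):
  Distance 0: (x=1, y=0)
  Distance 1: (x=0, y=0), (x=2, y=0)
  Distance 2: (x=3, y=0), (x=0, y=1), (x=2, y=1)
  Distance 3: (x=4, y=0), (x=3, y=1), (x=0, y=2), (x=2, y=2)
  Distance 4: (x=5, y=0), (x=4, y=1), (x=1, y=2), (x=0, y=3), (x=2, y=3)
  Distance 5: (x=6, y=0), (x=5, y=1), (x=4, y=2), (x=1, y=3), (x=3, y=3), (x=0, y=4), (x=2, y=4)
  Distance 6: (x=7, y=0), (x=6, y=1), (x=5, y=2), (x=4, y=3), (x=1, y=4), (x=3, y=4), (x=0, y=5), (x=2, y=5)
  Distance 7: (x=7, y=1), (x=6, y=2), (x=5, y=3), (x=4, y=4), (x=1, y=5), (x=3, y=5), (x=0, y=6), (x=2, y=6)
  Distance 8: (x=7, y=2), (x=6, y=3), (x=5, y=4), (x=4, y=5), (x=1, y=6), (x=3, y=6), (x=0, y=7)
  Distance 9: (x=7, y=3), (x=6, y=4), (x=5, y=5), (x=4, y=6), (x=1, y=7), (x=0, y=8)
  Distance 10: (x=7, y=4), (x=6, y=5), (x=5, y=6), (x=4, y=7), (x=0, y=9)  <- goal reached here
One shortest path (10 moves): (x=1, y=0) -> (x=2, y=0) -> (x=3, y=0) -> (x=4, y=0) -> (x=5, y=0) -> (x=5, y=1) -> (x=5, y=2) -> (x=5, y=3) -> (x=5, y=4) -> (x=5, y=5) -> (x=5, y=6)

Answer: Shortest path length: 10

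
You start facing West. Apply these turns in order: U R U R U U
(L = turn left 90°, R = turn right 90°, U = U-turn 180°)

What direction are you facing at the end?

Start: West
  U (U-turn (180°)) -> East
  R (right (90° clockwise)) -> South
  U (U-turn (180°)) -> North
  R (right (90° clockwise)) -> East
  U (U-turn (180°)) -> West
  U (U-turn (180°)) -> East
Final: East

Answer: Final heading: East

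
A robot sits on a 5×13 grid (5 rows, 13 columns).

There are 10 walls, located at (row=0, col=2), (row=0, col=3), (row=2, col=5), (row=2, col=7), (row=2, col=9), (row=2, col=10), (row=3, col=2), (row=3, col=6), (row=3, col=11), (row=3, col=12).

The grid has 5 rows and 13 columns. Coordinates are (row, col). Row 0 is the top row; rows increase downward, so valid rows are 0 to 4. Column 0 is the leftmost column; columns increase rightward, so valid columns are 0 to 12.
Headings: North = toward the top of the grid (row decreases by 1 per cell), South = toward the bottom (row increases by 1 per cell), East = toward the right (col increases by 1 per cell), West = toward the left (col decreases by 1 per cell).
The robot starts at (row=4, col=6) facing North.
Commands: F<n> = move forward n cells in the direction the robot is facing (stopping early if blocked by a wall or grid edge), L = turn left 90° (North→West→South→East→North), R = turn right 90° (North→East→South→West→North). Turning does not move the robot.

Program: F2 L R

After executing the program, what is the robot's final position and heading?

Answer: Final position: (row=4, col=6), facing North

Derivation:
Start: (row=4, col=6), facing North
  F2: move forward 0/2 (blocked), now at (row=4, col=6)
  L: turn left, now facing West
  R: turn right, now facing North
Final: (row=4, col=6), facing North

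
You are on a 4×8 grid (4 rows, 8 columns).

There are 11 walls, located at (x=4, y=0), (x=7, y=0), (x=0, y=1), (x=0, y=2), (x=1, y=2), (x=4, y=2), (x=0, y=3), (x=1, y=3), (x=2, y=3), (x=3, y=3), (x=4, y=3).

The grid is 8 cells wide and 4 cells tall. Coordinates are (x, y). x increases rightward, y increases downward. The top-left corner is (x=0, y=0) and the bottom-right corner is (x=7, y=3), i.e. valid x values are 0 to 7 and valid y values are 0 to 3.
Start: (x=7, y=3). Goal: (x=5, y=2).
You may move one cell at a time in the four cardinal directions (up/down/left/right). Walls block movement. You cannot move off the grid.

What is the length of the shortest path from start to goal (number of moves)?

BFS from (x=7, y=3) until reaching (x=5, y=2):
  Distance 0: (x=7, y=3)
  Distance 1: (x=7, y=2), (x=6, y=3)
  Distance 2: (x=7, y=1), (x=6, y=2), (x=5, y=3)
  Distance 3: (x=6, y=1), (x=5, y=2)  <- goal reached here
One shortest path (3 moves): (x=7, y=3) -> (x=6, y=3) -> (x=5, y=3) -> (x=5, y=2)

Answer: Shortest path length: 3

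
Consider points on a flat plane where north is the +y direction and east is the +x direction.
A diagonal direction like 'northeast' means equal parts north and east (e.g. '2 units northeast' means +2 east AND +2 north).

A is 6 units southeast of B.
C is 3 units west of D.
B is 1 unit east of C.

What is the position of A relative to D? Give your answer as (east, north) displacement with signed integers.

Place D at the origin (east=0, north=0).
  C is 3 units west of D: delta (east=-3, north=+0); C at (east=-3, north=0).
  B is 1 unit east of C: delta (east=+1, north=+0); B at (east=-2, north=0).
  A is 6 units southeast of B: delta (east=+6, north=-6); A at (east=4, north=-6).
Therefore A relative to D: (east=4, north=-6).

Answer: A is at (east=4, north=-6) relative to D.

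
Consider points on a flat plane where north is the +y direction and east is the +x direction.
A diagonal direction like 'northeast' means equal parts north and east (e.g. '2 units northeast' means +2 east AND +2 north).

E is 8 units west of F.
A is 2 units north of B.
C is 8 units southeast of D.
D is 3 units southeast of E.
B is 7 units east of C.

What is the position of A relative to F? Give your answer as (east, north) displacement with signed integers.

Answer: A is at (east=10, north=-9) relative to F.

Derivation:
Place F at the origin (east=0, north=0).
  E is 8 units west of F: delta (east=-8, north=+0); E at (east=-8, north=0).
  D is 3 units southeast of E: delta (east=+3, north=-3); D at (east=-5, north=-3).
  C is 8 units southeast of D: delta (east=+8, north=-8); C at (east=3, north=-11).
  B is 7 units east of C: delta (east=+7, north=+0); B at (east=10, north=-11).
  A is 2 units north of B: delta (east=+0, north=+2); A at (east=10, north=-9).
Therefore A relative to F: (east=10, north=-9).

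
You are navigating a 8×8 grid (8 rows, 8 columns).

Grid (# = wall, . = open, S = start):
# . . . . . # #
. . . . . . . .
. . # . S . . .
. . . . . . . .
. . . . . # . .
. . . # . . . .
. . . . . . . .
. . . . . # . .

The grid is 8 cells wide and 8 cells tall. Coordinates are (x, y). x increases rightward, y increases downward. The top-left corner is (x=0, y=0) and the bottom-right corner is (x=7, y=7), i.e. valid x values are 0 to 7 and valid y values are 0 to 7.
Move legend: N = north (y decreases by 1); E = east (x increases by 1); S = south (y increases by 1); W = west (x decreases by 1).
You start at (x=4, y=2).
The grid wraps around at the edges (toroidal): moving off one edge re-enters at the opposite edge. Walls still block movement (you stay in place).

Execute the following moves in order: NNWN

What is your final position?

Start: (x=4, y=2)
  N (north): (x=4, y=2) -> (x=4, y=1)
  N (north): (x=4, y=1) -> (x=4, y=0)
  W (west): (x=4, y=0) -> (x=3, y=0)
  N (north): (x=3, y=0) -> (x=3, y=7)
Final: (x=3, y=7)

Answer: Final position: (x=3, y=7)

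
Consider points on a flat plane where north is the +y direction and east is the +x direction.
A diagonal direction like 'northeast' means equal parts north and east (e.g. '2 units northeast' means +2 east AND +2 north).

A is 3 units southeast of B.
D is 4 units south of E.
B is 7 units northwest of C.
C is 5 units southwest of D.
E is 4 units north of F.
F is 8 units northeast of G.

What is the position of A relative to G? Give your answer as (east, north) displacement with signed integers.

Answer: A is at (east=-1, north=7) relative to G.

Derivation:
Place G at the origin (east=0, north=0).
  F is 8 units northeast of G: delta (east=+8, north=+8); F at (east=8, north=8).
  E is 4 units north of F: delta (east=+0, north=+4); E at (east=8, north=12).
  D is 4 units south of E: delta (east=+0, north=-4); D at (east=8, north=8).
  C is 5 units southwest of D: delta (east=-5, north=-5); C at (east=3, north=3).
  B is 7 units northwest of C: delta (east=-7, north=+7); B at (east=-4, north=10).
  A is 3 units southeast of B: delta (east=+3, north=-3); A at (east=-1, north=7).
Therefore A relative to G: (east=-1, north=7).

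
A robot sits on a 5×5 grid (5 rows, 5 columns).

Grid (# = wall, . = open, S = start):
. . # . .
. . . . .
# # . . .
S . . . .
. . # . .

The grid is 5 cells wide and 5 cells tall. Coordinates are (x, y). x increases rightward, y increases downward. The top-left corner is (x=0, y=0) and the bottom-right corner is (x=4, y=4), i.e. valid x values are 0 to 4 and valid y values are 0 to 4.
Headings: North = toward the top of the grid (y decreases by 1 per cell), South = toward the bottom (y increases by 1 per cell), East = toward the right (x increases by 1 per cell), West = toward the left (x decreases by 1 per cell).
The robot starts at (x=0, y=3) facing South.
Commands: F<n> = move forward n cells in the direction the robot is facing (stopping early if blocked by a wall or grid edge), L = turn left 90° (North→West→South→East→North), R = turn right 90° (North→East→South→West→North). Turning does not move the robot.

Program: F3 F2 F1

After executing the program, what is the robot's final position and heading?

Answer: Final position: (x=0, y=4), facing South

Derivation:
Start: (x=0, y=3), facing South
  F3: move forward 1/3 (blocked), now at (x=0, y=4)
  F2: move forward 0/2 (blocked), now at (x=0, y=4)
  F1: move forward 0/1 (blocked), now at (x=0, y=4)
Final: (x=0, y=4), facing South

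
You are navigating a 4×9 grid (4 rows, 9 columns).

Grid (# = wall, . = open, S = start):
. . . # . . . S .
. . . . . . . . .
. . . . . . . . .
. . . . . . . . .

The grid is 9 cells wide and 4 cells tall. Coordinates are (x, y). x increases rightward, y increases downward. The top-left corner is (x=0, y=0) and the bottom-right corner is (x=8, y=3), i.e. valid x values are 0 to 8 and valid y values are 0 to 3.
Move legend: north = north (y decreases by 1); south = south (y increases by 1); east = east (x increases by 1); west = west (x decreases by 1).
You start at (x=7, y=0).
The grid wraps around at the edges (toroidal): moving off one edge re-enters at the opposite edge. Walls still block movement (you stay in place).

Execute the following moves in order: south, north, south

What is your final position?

Answer: Final position: (x=7, y=1)

Derivation:
Start: (x=7, y=0)
  south (south): (x=7, y=0) -> (x=7, y=1)
  north (north): (x=7, y=1) -> (x=7, y=0)
  south (south): (x=7, y=0) -> (x=7, y=1)
Final: (x=7, y=1)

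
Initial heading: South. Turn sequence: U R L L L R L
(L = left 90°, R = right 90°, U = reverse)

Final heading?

Start: South
  U (U-turn (180°)) -> North
  R (right (90° clockwise)) -> East
  L (left (90° counter-clockwise)) -> North
  L (left (90° counter-clockwise)) -> West
  L (left (90° counter-clockwise)) -> South
  R (right (90° clockwise)) -> West
  L (left (90° counter-clockwise)) -> South
Final: South

Answer: Final heading: South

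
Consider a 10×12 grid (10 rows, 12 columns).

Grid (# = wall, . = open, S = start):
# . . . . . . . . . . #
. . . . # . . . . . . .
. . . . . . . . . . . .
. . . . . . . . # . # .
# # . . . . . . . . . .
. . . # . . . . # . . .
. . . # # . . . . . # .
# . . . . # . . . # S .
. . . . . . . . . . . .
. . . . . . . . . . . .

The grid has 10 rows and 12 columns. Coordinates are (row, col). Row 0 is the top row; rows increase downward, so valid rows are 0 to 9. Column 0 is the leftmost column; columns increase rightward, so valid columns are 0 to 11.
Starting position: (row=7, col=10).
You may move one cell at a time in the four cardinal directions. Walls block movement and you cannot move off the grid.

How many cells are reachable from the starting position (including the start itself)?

Answer: Reachable cells: 105

Derivation:
BFS flood-fill from (row=7, col=10):
  Distance 0: (row=7, col=10)
  Distance 1: (row=7, col=11), (row=8, col=10)
  Distance 2: (row=6, col=11), (row=8, col=9), (row=8, col=11), (row=9, col=10)
  Distance 3: (row=5, col=11), (row=8, col=8), (row=9, col=9), (row=9, col=11)
  Distance 4: (row=4, col=11), (row=5, col=10), (row=7, col=8), (row=8, col=7), (row=9, col=8)
  Distance 5: (row=3, col=11), (row=4, col=10), (row=5, col=9), (row=6, col=8), (row=7, col=7), (row=8, col=6), (row=9, col=7)
  Distance 6: (row=2, col=11), (row=4, col=9), (row=6, col=7), (row=6, col=9), (row=7, col=6), (row=8, col=5), (row=9, col=6)
  Distance 7: (row=1, col=11), (row=2, col=10), (row=3, col=9), (row=4, col=8), (row=5, col=7), (row=6, col=6), (row=8, col=4), (row=9, col=5)
  Distance 8: (row=1, col=10), (row=2, col=9), (row=4, col=7), (row=5, col=6), (row=6, col=5), (row=7, col=4), (row=8, col=3), (row=9, col=4)
  Distance 9: (row=0, col=10), (row=1, col=9), (row=2, col=8), (row=3, col=7), (row=4, col=6), (row=5, col=5), (row=7, col=3), (row=8, col=2), (row=9, col=3)
  Distance 10: (row=0, col=9), (row=1, col=8), (row=2, col=7), (row=3, col=6), (row=4, col=5), (row=5, col=4), (row=7, col=2), (row=8, col=1), (row=9, col=2)
  Distance 11: (row=0, col=8), (row=1, col=7), (row=2, col=6), (row=3, col=5), (row=4, col=4), (row=6, col=2), (row=7, col=1), (row=8, col=0), (row=9, col=1)
  Distance 12: (row=0, col=7), (row=1, col=6), (row=2, col=5), (row=3, col=4), (row=4, col=3), (row=5, col=2), (row=6, col=1), (row=9, col=0)
  Distance 13: (row=0, col=6), (row=1, col=5), (row=2, col=4), (row=3, col=3), (row=4, col=2), (row=5, col=1), (row=6, col=0)
  Distance 14: (row=0, col=5), (row=2, col=3), (row=3, col=2), (row=5, col=0)
  Distance 15: (row=0, col=4), (row=1, col=3), (row=2, col=2), (row=3, col=1)
  Distance 16: (row=0, col=3), (row=1, col=2), (row=2, col=1), (row=3, col=0)
  Distance 17: (row=0, col=2), (row=1, col=1), (row=2, col=0)
  Distance 18: (row=0, col=1), (row=1, col=0)
Total reachable: 105 (grid has 105 open cells total)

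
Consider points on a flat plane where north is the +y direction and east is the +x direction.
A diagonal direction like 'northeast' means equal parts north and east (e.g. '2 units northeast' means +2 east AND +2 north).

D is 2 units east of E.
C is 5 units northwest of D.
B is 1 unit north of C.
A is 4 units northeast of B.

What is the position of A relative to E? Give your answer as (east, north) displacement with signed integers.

Place E at the origin (east=0, north=0).
  D is 2 units east of E: delta (east=+2, north=+0); D at (east=2, north=0).
  C is 5 units northwest of D: delta (east=-5, north=+5); C at (east=-3, north=5).
  B is 1 unit north of C: delta (east=+0, north=+1); B at (east=-3, north=6).
  A is 4 units northeast of B: delta (east=+4, north=+4); A at (east=1, north=10).
Therefore A relative to E: (east=1, north=10).

Answer: A is at (east=1, north=10) relative to E.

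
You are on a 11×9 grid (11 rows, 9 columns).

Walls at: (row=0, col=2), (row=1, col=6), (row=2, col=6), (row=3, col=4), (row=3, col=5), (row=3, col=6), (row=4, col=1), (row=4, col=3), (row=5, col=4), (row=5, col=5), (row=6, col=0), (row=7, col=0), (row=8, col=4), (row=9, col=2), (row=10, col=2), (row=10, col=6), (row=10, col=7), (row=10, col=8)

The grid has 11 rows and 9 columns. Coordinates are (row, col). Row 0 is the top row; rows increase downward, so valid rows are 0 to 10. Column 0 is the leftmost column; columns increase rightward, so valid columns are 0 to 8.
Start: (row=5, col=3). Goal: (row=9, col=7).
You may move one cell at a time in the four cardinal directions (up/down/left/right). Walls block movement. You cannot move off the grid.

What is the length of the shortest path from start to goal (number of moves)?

BFS from (row=5, col=3) until reaching (row=9, col=7):
  Distance 0: (row=5, col=3)
  Distance 1: (row=5, col=2), (row=6, col=3)
  Distance 2: (row=4, col=2), (row=5, col=1), (row=6, col=2), (row=6, col=4), (row=7, col=3)
  Distance 3: (row=3, col=2), (row=5, col=0), (row=6, col=1), (row=6, col=5), (row=7, col=2), (row=7, col=4), (row=8, col=3)
  Distance 4: (row=2, col=2), (row=3, col=1), (row=3, col=3), (row=4, col=0), (row=6, col=6), (row=7, col=1), (row=7, col=5), (row=8, col=2), (row=9, col=3)
  Distance 5: (row=1, col=2), (row=2, col=1), (row=2, col=3), (row=3, col=0), (row=5, col=6), (row=6, col=7), (row=7, col=6), (row=8, col=1), (row=8, col=5), (row=9, col=4), (row=10, col=3)
  Distance 6: (row=1, col=1), (row=1, col=3), (row=2, col=0), (row=2, col=4), (row=4, col=6), (row=5, col=7), (row=6, col=8), (row=7, col=7), (row=8, col=0), (row=8, col=6), (row=9, col=1), (row=9, col=5), (row=10, col=4)
  Distance 7: (row=0, col=1), (row=0, col=3), (row=1, col=0), (row=1, col=4), (row=2, col=5), (row=4, col=5), (row=4, col=7), (row=5, col=8), (row=7, col=8), (row=8, col=7), (row=9, col=0), (row=9, col=6), (row=10, col=1), (row=10, col=5)
  Distance 8: (row=0, col=0), (row=0, col=4), (row=1, col=5), (row=3, col=7), (row=4, col=4), (row=4, col=8), (row=8, col=8), (row=9, col=7), (row=10, col=0)  <- goal reached here
One shortest path (8 moves): (row=5, col=3) -> (row=6, col=3) -> (row=6, col=4) -> (row=6, col=5) -> (row=6, col=6) -> (row=6, col=7) -> (row=7, col=7) -> (row=8, col=7) -> (row=9, col=7)

Answer: Shortest path length: 8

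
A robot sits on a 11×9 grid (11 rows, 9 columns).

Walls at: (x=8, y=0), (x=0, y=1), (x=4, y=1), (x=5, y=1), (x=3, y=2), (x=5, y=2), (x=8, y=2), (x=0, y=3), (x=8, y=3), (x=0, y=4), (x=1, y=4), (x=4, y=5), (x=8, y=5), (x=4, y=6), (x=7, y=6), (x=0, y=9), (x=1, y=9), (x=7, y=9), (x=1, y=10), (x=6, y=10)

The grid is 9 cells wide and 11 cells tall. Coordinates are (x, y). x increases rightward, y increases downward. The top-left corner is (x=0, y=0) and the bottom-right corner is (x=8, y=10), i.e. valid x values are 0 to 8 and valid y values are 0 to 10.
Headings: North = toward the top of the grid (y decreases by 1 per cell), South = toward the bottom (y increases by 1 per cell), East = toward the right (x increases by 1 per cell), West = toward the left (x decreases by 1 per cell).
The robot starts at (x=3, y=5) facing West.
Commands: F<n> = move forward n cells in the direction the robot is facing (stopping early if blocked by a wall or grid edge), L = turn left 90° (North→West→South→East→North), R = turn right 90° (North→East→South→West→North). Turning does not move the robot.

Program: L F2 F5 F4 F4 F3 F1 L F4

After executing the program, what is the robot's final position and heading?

Start: (x=3, y=5), facing West
  L: turn left, now facing South
  F2: move forward 2, now at (x=3, y=7)
  F5: move forward 3/5 (blocked), now at (x=3, y=10)
  F4: move forward 0/4 (blocked), now at (x=3, y=10)
  F4: move forward 0/4 (blocked), now at (x=3, y=10)
  F3: move forward 0/3 (blocked), now at (x=3, y=10)
  F1: move forward 0/1 (blocked), now at (x=3, y=10)
  L: turn left, now facing East
  F4: move forward 2/4 (blocked), now at (x=5, y=10)
Final: (x=5, y=10), facing East

Answer: Final position: (x=5, y=10), facing East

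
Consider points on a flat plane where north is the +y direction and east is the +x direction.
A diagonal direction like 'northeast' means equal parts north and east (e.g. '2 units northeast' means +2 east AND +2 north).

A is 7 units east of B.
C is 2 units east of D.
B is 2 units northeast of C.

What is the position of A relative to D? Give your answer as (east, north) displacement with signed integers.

Answer: A is at (east=11, north=2) relative to D.

Derivation:
Place D at the origin (east=0, north=0).
  C is 2 units east of D: delta (east=+2, north=+0); C at (east=2, north=0).
  B is 2 units northeast of C: delta (east=+2, north=+2); B at (east=4, north=2).
  A is 7 units east of B: delta (east=+7, north=+0); A at (east=11, north=2).
Therefore A relative to D: (east=11, north=2).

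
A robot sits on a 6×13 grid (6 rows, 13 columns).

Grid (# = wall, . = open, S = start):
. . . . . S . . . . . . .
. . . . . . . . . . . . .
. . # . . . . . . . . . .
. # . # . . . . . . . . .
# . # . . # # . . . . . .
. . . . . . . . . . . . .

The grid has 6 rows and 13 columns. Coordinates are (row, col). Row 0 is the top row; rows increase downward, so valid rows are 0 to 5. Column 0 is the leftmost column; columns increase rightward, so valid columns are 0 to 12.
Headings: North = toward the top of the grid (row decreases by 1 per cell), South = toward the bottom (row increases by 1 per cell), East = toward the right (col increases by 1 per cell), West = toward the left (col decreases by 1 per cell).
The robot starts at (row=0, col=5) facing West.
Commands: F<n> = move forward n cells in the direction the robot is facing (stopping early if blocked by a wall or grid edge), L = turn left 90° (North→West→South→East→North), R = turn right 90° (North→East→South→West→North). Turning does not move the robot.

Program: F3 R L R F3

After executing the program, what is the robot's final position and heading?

Answer: Final position: (row=0, col=2), facing North

Derivation:
Start: (row=0, col=5), facing West
  F3: move forward 3, now at (row=0, col=2)
  R: turn right, now facing North
  L: turn left, now facing West
  R: turn right, now facing North
  F3: move forward 0/3 (blocked), now at (row=0, col=2)
Final: (row=0, col=2), facing North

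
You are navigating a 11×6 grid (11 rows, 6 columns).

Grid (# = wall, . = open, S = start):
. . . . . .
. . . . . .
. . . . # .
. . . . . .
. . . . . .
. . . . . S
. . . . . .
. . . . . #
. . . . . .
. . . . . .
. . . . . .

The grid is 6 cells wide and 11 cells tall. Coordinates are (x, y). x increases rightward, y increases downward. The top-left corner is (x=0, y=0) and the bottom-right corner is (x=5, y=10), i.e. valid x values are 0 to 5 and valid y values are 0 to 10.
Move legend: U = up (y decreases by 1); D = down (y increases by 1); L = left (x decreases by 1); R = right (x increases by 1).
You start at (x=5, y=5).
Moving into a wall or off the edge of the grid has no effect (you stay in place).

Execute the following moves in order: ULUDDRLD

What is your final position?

Start: (x=5, y=5)
  U (up): (x=5, y=5) -> (x=5, y=4)
  L (left): (x=5, y=4) -> (x=4, y=4)
  U (up): (x=4, y=4) -> (x=4, y=3)
  D (down): (x=4, y=3) -> (x=4, y=4)
  D (down): (x=4, y=4) -> (x=4, y=5)
  R (right): (x=4, y=5) -> (x=5, y=5)
  L (left): (x=5, y=5) -> (x=4, y=5)
  D (down): (x=4, y=5) -> (x=4, y=6)
Final: (x=4, y=6)

Answer: Final position: (x=4, y=6)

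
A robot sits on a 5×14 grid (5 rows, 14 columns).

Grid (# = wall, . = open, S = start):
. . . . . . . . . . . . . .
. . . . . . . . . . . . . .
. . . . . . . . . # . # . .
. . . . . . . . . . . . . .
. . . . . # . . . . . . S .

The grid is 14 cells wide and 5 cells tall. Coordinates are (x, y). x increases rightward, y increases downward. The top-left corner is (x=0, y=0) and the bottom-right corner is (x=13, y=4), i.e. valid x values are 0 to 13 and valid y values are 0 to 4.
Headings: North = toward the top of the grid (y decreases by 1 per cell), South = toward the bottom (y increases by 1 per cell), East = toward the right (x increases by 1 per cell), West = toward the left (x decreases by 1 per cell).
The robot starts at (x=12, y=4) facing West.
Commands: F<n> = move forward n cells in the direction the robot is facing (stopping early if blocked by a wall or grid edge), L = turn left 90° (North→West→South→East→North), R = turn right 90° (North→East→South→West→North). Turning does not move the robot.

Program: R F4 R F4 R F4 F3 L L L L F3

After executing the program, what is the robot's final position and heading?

Answer: Final position: (x=13, y=4), facing South

Derivation:
Start: (x=12, y=4), facing West
  R: turn right, now facing North
  F4: move forward 4, now at (x=12, y=0)
  R: turn right, now facing East
  F4: move forward 1/4 (blocked), now at (x=13, y=0)
  R: turn right, now facing South
  F4: move forward 4, now at (x=13, y=4)
  F3: move forward 0/3 (blocked), now at (x=13, y=4)
  L: turn left, now facing East
  L: turn left, now facing North
  L: turn left, now facing West
  L: turn left, now facing South
  F3: move forward 0/3 (blocked), now at (x=13, y=4)
Final: (x=13, y=4), facing South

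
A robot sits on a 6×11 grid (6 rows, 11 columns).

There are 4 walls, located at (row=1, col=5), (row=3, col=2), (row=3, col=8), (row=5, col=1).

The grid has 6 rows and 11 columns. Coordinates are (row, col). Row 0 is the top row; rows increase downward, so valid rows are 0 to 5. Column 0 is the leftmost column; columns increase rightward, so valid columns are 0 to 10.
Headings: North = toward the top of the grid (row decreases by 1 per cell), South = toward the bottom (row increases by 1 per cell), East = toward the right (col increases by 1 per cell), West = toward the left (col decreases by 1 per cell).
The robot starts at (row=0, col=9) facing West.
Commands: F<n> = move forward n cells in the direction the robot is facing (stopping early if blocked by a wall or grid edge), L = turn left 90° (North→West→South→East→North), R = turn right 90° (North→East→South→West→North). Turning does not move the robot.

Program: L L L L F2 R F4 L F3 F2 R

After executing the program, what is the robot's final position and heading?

Answer: Final position: (row=0, col=2), facing North

Derivation:
Start: (row=0, col=9), facing West
  L: turn left, now facing South
  L: turn left, now facing East
  L: turn left, now facing North
  L: turn left, now facing West
  F2: move forward 2, now at (row=0, col=7)
  R: turn right, now facing North
  F4: move forward 0/4 (blocked), now at (row=0, col=7)
  L: turn left, now facing West
  F3: move forward 3, now at (row=0, col=4)
  F2: move forward 2, now at (row=0, col=2)
  R: turn right, now facing North
Final: (row=0, col=2), facing North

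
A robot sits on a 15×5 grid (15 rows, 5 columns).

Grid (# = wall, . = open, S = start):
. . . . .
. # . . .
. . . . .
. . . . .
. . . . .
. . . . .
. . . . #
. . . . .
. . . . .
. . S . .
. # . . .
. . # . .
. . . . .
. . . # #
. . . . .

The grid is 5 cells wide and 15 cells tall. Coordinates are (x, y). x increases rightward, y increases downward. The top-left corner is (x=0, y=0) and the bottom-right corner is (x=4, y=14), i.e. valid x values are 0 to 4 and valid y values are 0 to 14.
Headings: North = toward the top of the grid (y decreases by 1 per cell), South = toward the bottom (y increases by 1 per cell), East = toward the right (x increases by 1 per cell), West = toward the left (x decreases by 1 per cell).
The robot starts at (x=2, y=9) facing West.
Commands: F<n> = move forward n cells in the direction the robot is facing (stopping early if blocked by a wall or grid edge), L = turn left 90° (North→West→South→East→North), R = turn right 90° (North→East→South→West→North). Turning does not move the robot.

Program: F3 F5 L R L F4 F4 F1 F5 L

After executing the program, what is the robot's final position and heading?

Start: (x=2, y=9), facing West
  F3: move forward 2/3 (blocked), now at (x=0, y=9)
  F5: move forward 0/5 (blocked), now at (x=0, y=9)
  L: turn left, now facing South
  R: turn right, now facing West
  L: turn left, now facing South
  F4: move forward 4, now at (x=0, y=13)
  F4: move forward 1/4 (blocked), now at (x=0, y=14)
  F1: move forward 0/1 (blocked), now at (x=0, y=14)
  F5: move forward 0/5 (blocked), now at (x=0, y=14)
  L: turn left, now facing East
Final: (x=0, y=14), facing East

Answer: Final position: (x=0, y=14), facing East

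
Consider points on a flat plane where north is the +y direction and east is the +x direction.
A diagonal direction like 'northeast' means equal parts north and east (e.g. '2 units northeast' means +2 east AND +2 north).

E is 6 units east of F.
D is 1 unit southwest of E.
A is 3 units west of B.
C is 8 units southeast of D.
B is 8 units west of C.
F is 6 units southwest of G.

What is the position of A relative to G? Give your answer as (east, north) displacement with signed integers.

Place G at the origin (east=0, north=0).
  F is 6 units southwest of G: delta (east=-6, north=-6); F at (east=-6, north=-6).
  E is 6 units east of F: delta (east=+6, north=+0); E at (east=0, north=-6).
  D is 1 unit southwest of E: delta (east=-1, north=-1); D at (east=-1, north=-7).
  C is 8 units southeast of D: delta (east=+8, north=-8); C at (east=7, north=-15).
  B is 8 units west of C: delta (east=-8, north=+0); B at (east=-1, north=-15).
  A is 3 units west of B: delta (east=-3, north=+0); A at (east=-4, north=-15).
Therefore A relative to G: (east=-4, north=-15).

Answer: A is at (east=-4, north=-15) relative to G.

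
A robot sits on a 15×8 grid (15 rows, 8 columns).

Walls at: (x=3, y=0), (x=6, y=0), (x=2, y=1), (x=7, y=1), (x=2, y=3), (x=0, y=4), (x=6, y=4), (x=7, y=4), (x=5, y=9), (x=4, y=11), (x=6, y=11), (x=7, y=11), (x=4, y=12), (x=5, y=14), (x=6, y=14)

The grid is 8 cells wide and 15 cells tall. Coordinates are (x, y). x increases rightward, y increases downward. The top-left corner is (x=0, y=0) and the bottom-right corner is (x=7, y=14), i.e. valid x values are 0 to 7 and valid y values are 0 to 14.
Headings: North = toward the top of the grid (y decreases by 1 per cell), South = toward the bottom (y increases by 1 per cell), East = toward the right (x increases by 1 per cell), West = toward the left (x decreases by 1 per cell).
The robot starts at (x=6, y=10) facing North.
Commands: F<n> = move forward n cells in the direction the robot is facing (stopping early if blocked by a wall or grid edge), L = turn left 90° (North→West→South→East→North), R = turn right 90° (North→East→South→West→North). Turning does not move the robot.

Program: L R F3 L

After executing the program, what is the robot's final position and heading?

Answer: Final position: (x=6, y=7), facing West

Derivation:
Start: (x=6, y=10), facing North
  L: turn left, now facing West
  R: turn right, now facing North
  F3: move forward 3, now at (x=6, y=7)
  L: turn left, now facing West
Final: (x=6, y=7), facing West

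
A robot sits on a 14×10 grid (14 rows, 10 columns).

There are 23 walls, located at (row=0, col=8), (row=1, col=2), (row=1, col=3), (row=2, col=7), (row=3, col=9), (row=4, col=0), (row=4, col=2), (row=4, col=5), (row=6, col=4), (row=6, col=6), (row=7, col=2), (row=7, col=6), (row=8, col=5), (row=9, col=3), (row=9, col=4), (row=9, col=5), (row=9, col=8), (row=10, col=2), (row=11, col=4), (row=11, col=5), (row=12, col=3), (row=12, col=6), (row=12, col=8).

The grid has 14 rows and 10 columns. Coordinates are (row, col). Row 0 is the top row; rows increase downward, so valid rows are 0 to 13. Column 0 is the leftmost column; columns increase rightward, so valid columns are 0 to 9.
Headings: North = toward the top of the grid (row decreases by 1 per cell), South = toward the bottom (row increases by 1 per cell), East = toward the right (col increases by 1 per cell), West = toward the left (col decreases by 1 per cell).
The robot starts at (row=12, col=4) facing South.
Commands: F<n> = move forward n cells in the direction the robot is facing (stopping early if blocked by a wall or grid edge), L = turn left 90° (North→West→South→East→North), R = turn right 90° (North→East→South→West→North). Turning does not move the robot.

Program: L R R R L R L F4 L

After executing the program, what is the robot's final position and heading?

Start: (row=12, col=4), facing South
  L: turn left, now facing East
  R: turn right, now facing South
  R: turn right, now facing West
  R: turn right, now facing North
  L: turn left, now facing West
  R: turn right, now facing North
  L: turn left, now facing West
  F4: move forward 0/4 (blocked), now at (row=12, col=4)
  L: turn left, now facing South
Final: (row=12, col=4), facing South

Answer: Final position: (row=12, col=4), facing South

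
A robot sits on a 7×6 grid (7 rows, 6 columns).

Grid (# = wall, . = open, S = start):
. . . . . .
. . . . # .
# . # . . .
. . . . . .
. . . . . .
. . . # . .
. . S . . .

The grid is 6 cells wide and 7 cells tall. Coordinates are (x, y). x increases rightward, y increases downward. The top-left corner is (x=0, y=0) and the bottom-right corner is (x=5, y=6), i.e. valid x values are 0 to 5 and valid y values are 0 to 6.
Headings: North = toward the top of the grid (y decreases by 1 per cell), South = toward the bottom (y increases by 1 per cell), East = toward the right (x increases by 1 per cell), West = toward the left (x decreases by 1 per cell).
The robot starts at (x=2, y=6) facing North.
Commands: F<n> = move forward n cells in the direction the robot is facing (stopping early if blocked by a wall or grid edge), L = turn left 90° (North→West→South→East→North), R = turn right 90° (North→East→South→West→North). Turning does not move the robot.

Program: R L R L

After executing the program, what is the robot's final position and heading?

Start: (x=2, y=6), facing North
  R: turn right, now facing East
  L: turn left, now facing North
  R: turn right, now facing East
  L: turn left, now facing North
Final: (x=2, y=6), facing North

Answer: Final position: (x=2, y=6), facing North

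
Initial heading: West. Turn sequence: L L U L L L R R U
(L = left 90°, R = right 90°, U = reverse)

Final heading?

Answer: Final heading: North

Derivation:
Start: West
  L (left (90° counter-clockwise)) -> South
  L (left (90° counter-clockwise)) -> East
  U (U-turn (180°)) -> West
  L (left (90° counter-clockwise)) -> South
  L (left (90° counter-clockwise)) -> East
  L (left (90° counter-clockwise)) -> North
  R (right (90° clockwise)) -> East
  R (right (90° clockwise)) -> South
  U (U-turn (180°)) -> North
Final: North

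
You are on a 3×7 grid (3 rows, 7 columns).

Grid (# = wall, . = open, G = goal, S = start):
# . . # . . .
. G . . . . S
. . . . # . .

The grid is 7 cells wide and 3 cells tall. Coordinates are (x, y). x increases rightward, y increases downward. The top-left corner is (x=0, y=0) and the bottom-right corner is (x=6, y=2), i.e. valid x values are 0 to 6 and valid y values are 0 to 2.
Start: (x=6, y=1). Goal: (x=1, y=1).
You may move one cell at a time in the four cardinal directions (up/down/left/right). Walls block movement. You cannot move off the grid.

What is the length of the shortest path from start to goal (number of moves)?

Answer: Shortest path length: 5

Derivation:
BFS from (x=6, y=1) until reaching (x=1, y=1):
  Distance 0: (x=6, y=1)
  Distance 1: (x=6, y=0), (x=5, y=1), (x=6, y=2)
  Distance 2: (x=5, y=0), (x=4, y=1), (x=5, y=2)
  Distance 3: (x=4, y=0), (x=3, y=1)
  Distance 4: (x=2, y=1), (x=3, y=2)
  Distance 5: (x=2, y=0), (x=1, y=1), (x=2, y=2)  <- goal reached here
One shortest path (5 moves): (x=6, y=1) -> (x=5, y=1) -> (x=4, y=1) -> (x=3, y=1) -> (x=2, y=1) -> (x=1, y=1)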